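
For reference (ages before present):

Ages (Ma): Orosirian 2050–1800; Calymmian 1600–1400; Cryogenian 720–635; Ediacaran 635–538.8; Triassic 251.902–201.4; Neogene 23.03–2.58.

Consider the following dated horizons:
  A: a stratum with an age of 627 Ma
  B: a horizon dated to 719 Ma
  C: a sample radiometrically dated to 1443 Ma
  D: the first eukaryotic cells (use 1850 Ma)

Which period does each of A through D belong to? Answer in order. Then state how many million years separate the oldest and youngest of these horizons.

A: 627 Ma lies in 635–538.8 Ma, so Ediacaran.
B: 719 Ma lies in 720–635 Ma, so Cryogenian.
C: 1443 Ma lies in 1600–1400 Ma, so Calymmian.
D: 1850 Ma lies in 2050–1800 Ma, so Orosirian.
Oldest = 1850 Ma, youngest = 627 Ma → span 1223 Myr.

A — Ediacaran; B — Cryogenian; C — Calymmian; D — Orosirian; span 1223 million years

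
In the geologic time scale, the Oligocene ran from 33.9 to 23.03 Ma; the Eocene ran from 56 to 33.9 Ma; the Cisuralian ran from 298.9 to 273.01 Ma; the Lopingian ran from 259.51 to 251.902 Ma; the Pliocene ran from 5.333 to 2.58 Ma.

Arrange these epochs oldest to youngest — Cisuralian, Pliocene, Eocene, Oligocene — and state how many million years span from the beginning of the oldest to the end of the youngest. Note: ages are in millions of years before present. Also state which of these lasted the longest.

Cisuralian, Eocene, Oligocene, Pliocene; total span 296.32 Myr; longest is Cisuralian

Start ages (Ma): Cisuralian 298.9, Eocene 56, Oligocene 33.9, Pliocene 5.333.
Ordered oldest to youngest: Cisuralian, Eocene, Oligocene, Pliocene.
Span = 298.9 − 2.58 = 296.32 Myr.
Durations: Eocene 22.1, Cisuralian 25.89, Oligocene 10.87, Pliocene 2.753 → longest is Cisuralian (25.89 Myr).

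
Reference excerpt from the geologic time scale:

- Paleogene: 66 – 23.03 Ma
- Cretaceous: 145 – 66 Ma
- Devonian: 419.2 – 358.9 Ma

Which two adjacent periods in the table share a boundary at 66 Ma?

The Cretaceous ends at 66 Ma and the Paleogene begins at 66 Ma, so they share that boundary.

Cretaceous and Paleogene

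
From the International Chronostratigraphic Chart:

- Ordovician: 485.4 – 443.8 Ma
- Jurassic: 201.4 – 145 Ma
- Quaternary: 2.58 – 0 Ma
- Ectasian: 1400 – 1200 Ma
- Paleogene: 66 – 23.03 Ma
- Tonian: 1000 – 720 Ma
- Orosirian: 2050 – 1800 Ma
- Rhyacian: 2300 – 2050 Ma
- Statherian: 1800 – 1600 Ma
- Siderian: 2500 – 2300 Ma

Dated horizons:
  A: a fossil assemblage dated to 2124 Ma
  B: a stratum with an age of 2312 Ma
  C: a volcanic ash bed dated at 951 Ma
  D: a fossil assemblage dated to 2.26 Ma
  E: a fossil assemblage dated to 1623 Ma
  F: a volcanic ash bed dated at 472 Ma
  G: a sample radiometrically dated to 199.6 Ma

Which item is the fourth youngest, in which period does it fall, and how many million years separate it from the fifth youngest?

Sorted youngest-first by Ma: D (2.26), G (199.6), F (472), C (951), E (1623), A (2124), B (2312).
The fourth youngest is C at 951 Ma, which lies in 1000–720 Ma: the Tonian.
The fifth youngest is E at 1623 Ma; separation = |951 − 1623| = 672 Myr.

C, in the Tonian; 672 million years to E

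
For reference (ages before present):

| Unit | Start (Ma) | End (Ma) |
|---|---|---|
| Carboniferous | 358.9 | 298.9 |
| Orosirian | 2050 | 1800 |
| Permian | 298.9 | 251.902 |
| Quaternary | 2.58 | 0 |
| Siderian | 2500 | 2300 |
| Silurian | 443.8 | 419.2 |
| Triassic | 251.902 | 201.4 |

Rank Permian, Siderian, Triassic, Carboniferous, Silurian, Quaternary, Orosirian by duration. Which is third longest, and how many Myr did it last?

Carboniferous, 60 million years

Durations: Permian 46.998; Siderian 200; Triassic 50.502; Carboniferous 60; Silurian 24.6; Quaternary 2.58; Orosirian 250 Myr.
Sorted longest-first: Orosirian (250), Siderian (200), Carboniferous (60), Triassic (50.502), Permian (46.998), Silurian (24.6), Quaternary (2.58).
The third longest is Carboniferous at 60 Myr.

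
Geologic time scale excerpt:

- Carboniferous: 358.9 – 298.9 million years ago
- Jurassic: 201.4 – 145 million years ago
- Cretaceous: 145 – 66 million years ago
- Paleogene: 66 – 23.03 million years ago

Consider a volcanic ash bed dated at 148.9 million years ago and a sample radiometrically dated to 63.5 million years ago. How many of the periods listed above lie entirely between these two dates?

1

The older date is 148.9 Ma and the younger is 63.5 Ma.
Periods with start < 148.9 and end > 63.5 Ma: Cretaceous (145–66).
That is 1 complete period.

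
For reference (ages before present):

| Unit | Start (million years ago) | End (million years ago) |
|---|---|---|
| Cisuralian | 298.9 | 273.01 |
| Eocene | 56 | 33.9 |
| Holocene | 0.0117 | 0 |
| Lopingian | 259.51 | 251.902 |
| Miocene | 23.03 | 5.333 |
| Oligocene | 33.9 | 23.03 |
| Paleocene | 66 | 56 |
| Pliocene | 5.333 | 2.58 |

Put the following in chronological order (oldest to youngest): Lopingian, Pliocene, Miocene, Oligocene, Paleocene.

Lopingian, then Paleocene, then Oligocene, then Miocene, then Pliocene

The oldest of these is Lopingian (starts 259.51 Ma) and the youngest is Pliocene (ends 2.58 Ma).
In between, by decreasing start age: Paleocene (66), Oligocene (33.9), Miocene (23.03).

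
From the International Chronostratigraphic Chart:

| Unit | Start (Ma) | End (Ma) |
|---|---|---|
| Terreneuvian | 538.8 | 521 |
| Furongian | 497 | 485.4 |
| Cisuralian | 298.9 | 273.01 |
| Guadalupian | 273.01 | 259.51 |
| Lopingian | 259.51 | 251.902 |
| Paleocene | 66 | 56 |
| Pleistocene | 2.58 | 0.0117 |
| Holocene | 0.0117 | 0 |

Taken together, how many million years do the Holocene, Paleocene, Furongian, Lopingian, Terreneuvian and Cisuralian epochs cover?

72.9097 million years

Each duration: Holocene = 0.0117; Paleocene = 10; Furongian = 11.6; Lopingian = 7.608; Terreneuvian = 17.8; Cisuralian = 25.89.
Sum: 0.0117 + 10 + 11.6 + 7.608 + 17.8 + 25.89 = 72.9097 Myr.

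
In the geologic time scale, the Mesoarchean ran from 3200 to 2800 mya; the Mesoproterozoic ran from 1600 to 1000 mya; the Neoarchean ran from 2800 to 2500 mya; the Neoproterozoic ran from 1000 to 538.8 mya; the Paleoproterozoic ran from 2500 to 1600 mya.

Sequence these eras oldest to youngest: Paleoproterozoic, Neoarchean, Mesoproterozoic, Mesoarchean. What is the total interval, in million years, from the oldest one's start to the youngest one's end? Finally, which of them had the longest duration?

Mesoarchean → Neoarchean → Paleoproterozoic → Mesoproterozoic; total span 2200 Myr; longest is Paleoproterozoic

Start ages (Ma): Mesoarchean 3200, Neoarchean 2800, Paleoproterozoic 2500, Mesoproterozoic 1600.
Ordered oldest to youngest: Mesoarchean, Neoarchean, Paleoproterozoic, Mesoproterozoic.
Span = 3200 − 1000 = 2200 Myr.
Durations: Paleoproterozoic 900, Neoarchean 300, Mesoarchean 400, Mesoproterozoic 600 → longest is Paleoproterozoic (900 Myr).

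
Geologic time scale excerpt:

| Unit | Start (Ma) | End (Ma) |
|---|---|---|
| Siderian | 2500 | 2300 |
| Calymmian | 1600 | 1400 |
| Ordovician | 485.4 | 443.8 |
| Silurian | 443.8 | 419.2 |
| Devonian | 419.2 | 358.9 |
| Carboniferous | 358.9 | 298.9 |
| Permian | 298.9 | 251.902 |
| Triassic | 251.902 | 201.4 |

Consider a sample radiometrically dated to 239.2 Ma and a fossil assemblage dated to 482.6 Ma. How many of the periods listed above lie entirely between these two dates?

4

482.6 Ma sits inside the Ordovician (485.4–443.8) and 239.2 Ma inside the Triassic (251.902–201.4); neither of those is wholly between the two dates.
The listed periods lying completely between them are Silurian, Devonian, Carboniferous, Permian — 4 in all.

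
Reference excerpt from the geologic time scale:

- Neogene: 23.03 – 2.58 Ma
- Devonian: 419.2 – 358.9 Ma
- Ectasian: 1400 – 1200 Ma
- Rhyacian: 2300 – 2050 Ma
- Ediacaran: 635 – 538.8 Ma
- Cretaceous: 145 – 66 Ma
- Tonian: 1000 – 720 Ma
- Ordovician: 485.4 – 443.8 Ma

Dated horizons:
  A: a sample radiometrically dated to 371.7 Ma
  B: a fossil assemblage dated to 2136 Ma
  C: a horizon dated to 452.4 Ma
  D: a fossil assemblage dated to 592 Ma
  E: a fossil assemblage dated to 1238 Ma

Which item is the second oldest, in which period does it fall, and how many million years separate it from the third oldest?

E, in the Ectasian; 646 million years to D

Larger Ma means older, so oldest first: B 2136 > E 1238 > D 592 > C 452.4 > A 371.7.
Counting 2 along gives E (1238 Ma); the excerpt puts that inside the Ectasian, 1400–1200 Ma.
Next in line is D (592 Ma), and 1238 − 592 = 646 Myr.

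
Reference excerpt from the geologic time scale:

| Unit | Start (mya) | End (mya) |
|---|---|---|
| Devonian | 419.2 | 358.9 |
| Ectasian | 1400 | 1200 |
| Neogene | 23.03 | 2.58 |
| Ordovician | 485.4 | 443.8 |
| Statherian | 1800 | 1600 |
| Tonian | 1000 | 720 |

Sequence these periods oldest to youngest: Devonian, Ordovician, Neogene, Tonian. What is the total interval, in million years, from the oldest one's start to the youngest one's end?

Start ages (Ma): Tonian 1000, Ordovician 485.4, Devonian 419.2, Neogene 23.03.
Ordered oldest to youngest: Tonian, Ordovician, Devonian, Neogene.
Span = 1000 − 2.58 = 997.42 Myr.

Tonian → Ordovician → Devonian → Neogene; total span 997.42 Myr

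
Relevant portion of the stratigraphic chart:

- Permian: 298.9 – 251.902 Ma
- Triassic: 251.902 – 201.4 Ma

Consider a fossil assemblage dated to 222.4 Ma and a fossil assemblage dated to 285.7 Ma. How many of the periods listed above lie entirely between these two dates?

The older date is 285.7 Ma and the younger is 222.4 Ma.
No period both begins after 285.7 Ma and ends before 222.4 Ma, so the count is 0.

0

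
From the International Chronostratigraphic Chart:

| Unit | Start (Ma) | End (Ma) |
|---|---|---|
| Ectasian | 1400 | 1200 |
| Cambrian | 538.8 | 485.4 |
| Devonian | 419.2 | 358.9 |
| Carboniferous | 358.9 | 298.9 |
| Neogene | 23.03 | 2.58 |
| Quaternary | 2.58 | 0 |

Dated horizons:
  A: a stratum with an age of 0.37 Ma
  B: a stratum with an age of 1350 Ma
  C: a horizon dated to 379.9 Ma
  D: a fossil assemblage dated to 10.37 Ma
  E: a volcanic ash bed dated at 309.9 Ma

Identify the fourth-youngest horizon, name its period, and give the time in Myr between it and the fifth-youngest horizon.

C, in the Devonian; 970.1 million years to B

Smaller Ma means younger, so youngest first: A 0.37 < D 10.37 < E 309.9 < C 379.9 < B 1350.
Counting 4 along gives C (379.9 Ma); the excerpt puts that inside the Devonian, 419.2–358.9 Ma.
Next in line is B (1350 Ma), and 1350 − 379.9 = 970.1 Myr.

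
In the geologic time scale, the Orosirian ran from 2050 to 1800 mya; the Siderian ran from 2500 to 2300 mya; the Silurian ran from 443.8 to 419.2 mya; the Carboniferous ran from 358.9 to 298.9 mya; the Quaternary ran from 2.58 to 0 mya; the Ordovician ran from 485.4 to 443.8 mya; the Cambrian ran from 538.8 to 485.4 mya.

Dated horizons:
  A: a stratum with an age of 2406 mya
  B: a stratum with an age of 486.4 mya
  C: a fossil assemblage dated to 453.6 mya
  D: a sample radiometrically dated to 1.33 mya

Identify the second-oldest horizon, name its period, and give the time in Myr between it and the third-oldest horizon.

Sorted oldest-first by Ma: A (2406), B (486.4), C (453.6), D (1.33).
The second oldest is B at 486.4 Ma, which lies in 538.8–485.4 Ma: the Cambrian.
The third oldest is C at 453.6 Ma; separation = |486.4 − 453.6| = 32.8 Myr.

B, in the Cambrian; 32.8 million years to C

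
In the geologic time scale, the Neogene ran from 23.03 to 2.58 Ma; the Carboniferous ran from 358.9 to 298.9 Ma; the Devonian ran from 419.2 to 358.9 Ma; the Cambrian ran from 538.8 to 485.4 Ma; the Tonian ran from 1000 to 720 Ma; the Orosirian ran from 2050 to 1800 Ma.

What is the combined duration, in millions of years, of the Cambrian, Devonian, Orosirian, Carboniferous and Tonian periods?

Duration is start − end for each: (538.8 − 485.4) + (419.2 − 358.9) + (2050 − 1800) + (358.9 − 298.9) + (1000 − 720).
That is 53.4 + 60.3 + 250 + 60 + 280, which totals 703.7 million years.

703.7 million years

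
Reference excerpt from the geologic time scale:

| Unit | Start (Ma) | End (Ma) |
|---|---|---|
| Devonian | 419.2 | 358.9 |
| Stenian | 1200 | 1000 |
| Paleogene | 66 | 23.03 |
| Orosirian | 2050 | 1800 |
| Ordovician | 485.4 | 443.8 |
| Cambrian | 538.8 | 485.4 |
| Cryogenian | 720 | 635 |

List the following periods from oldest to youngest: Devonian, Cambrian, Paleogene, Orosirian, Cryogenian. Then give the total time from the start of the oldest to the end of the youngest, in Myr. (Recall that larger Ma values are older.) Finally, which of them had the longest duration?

From the excerpt: Devonian 419.2–358.9; Cambrian 538.8–485.4; Paleogene 66–23.03; Orosirian 2050–1800; Cryogenian 720–635 (Ma).
Larger Ma is earlier, so the oldest is Orosirian and the youngest is Paleogene; oldest to youngest: Orosirian, Cryogenian, Cambrian, Devonian, Paleogene.
Oldest start 2050 minus youngest end 23.03 gives 2026.97 Myr overall.
Individual lengths (start − end): Cambrian 53.4; Orosirian 250; Paleogene 42.97; Devonian 60.3; Cryogenian 85. The largest is Orosirian at 250 Myr.

Orosirian → Cryogenian → Cambrian → Devonian → Paleogene; total span 2026.97 Myr; longest is Orosirian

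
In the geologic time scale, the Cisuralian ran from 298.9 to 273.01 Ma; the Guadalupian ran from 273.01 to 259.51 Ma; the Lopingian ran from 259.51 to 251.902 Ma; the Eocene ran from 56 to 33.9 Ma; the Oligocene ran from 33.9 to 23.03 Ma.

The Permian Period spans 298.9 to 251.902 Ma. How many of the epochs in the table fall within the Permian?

3

Epochs inside 298.9–251.902 Ma: Cisuralian, Guadalupian, Lopingian — 3 in total.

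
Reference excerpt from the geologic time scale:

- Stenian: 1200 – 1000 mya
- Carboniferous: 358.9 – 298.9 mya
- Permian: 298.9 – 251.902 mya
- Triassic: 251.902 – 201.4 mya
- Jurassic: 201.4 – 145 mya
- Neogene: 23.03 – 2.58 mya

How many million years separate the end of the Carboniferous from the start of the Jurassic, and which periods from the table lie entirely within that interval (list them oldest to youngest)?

97.5 million years; Permian, Triassic

End of Carboniferous = 298.9 Ma; start of Jurassic = 201.4 Ma.
Gap = 298.9 − 201.4 = 97.5 Myr.
Periods wholly inside 298.9–201.4 Ma: Permian (298.9–251.902), Triassic (251.902–201.4).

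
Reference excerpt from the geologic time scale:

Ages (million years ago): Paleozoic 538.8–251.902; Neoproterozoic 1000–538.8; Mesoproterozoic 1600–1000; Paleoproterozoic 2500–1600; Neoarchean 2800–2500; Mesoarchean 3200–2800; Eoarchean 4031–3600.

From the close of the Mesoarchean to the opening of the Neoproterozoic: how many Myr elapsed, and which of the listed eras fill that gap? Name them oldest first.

End of Mesoarchean = 2800 Ma; start of Neoproterozoic = 1000 Ma.
Gap = 2800 − 1000 = 1800 Myr.
Eras wholly inside 2800–1000 Ma: Neoarchean (2800–2500), Paleoproterozoic (2500–1600), Mesoproterozoic (1600–1000).

1800 million years; Neoarchean, Paleoproterozoic, Mesoproterozoic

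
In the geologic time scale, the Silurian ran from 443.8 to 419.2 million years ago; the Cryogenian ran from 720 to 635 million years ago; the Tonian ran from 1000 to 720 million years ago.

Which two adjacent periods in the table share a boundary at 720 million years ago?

Tonian and Cryogenian

The Tonian ends at 720 million years ago and the Cryogenian begins at 720 million years ago, so they share that boundary.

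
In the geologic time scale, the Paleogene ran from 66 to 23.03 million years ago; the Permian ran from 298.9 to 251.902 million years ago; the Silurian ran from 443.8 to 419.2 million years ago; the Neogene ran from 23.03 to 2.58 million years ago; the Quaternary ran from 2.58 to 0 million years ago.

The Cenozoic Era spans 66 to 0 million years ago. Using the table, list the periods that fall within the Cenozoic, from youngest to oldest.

Quaternary, Neogene, Paleogene

Periods with both bounds inside 66–0 Ma: Quaternary (2.58–0), Neogene (23.03–2.58), Paleogene (66–23.03).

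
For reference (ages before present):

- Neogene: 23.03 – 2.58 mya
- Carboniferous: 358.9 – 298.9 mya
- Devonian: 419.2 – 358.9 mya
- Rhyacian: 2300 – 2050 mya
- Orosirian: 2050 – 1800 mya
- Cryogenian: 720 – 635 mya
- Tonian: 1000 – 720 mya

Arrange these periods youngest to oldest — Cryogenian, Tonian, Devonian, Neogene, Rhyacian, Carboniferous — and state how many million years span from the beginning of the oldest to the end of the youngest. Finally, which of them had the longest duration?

Start ages (Ma): Rhyacian 2300, Tonian 1000, Cryogenian 720, Devonian 419.2, Carboniferous 358.9, Neogene 23.03.
Ordered youngest to oldest: Neogene, Carboniferous, Devonian, Cryogenian, Tonian, Rhyacian.
Span = 2300 − 2.58 = 2297.42 Myr.
Durations: Devonian 60.3, Neogene 20.45, Cryogenian 85, Rhyacian 250, Tonian 280, Carboniferous 60 → longest is Tonian (280 Myr).

Neogene, Carboniferous, Devonian, Cryogenian, Tonian, Rhyacian; total span 2297.42 Myr; longest is Tonian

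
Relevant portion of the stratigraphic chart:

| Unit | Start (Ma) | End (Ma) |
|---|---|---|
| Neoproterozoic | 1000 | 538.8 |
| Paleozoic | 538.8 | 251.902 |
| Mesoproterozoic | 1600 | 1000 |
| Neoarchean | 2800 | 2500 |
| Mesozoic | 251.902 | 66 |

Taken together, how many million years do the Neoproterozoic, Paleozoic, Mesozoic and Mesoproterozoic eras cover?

Duration is start − end for each: (1000 − 538.8) + (538.8 − 251.902) + (251.902 − 66) + (1600 − 1000).
That is 461.2 + 286.898 + 185.902 + 600, which totals 1534 million years.

1534 million years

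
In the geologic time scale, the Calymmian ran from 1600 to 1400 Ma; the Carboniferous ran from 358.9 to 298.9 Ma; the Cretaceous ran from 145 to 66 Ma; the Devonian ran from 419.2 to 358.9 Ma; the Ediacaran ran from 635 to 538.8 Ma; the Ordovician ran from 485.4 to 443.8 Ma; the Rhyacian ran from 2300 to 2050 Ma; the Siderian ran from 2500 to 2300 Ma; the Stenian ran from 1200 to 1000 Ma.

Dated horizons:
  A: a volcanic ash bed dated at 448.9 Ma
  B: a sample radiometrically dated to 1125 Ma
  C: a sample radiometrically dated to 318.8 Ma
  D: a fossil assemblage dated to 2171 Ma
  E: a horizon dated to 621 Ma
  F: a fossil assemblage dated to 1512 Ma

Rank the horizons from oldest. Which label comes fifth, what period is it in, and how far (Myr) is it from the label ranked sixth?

A, in the Ordovician; 130.1 million years to C

Sorted oldest-first by Ma: D (2171), F (1512), B (1125), E (621), A (448.9), C (318.8).
The fifth oldest is A at 448.9 Ma, which lies in 485.4–443.8 Ma: the Ordovician.
The sixth oldest is C at 318.8 Ma; separation = |448.9 − 318.8| = 130.1 Myr.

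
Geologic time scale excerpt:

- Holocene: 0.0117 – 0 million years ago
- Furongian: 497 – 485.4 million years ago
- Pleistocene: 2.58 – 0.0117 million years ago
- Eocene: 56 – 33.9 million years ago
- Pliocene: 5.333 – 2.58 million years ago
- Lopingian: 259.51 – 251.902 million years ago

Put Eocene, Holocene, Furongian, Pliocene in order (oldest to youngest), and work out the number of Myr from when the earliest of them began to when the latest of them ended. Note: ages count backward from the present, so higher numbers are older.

Furongian, Eocene, Pliocene, Holocene; total span 497 Myr

Start ages (Ma): Furongian 497, Eocene 56, Pliocene 5.333, Holocene 0.0117.
Ordered oldest to youngest: Furongian, Eocene, Pliocene, Holocene.
Span = 497 − 0 = 497 Myr.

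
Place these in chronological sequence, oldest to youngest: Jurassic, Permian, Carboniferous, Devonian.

Devonian, then Carboniferous, then Permian, then Jurassic

Group by era (each group listed oldest first) — Paleozoic: Devonian, Carboniferous, Permian; Mesozoic: Jurassic. The eras run Paleozoic → Mesozoic → Cenozoic. Concatenating the groups in that era order gives oldest to youngest directly.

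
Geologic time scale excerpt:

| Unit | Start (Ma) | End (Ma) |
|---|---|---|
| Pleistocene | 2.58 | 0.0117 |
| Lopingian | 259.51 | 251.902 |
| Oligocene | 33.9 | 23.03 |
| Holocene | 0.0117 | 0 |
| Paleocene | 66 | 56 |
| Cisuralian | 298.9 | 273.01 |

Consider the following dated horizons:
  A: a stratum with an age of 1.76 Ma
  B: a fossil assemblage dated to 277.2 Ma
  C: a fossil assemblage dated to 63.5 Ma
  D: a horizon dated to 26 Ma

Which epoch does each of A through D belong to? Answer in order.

A — Pleistocene; B — Cisuralian; C — Paleocene; D — Oligocene

Match each age against the start–end ranges in the excerpt: A = 1.76 Ma → Pleistocene (2.58–0.0117); B = 277.2 Ma → Cisuralian (298.9–273.01); C = 63.5 Ma → Paleocene (66–56); D = 26 Ma → Oligocene (33.9–23.03).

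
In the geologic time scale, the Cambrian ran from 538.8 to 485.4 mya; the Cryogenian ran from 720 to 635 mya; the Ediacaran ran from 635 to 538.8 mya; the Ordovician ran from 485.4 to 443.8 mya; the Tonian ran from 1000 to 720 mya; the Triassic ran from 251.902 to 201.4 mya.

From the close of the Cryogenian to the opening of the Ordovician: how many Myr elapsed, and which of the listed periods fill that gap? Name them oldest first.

The Cryogenian closes at 635 Ma and the Ordovician opens at 485.4 Ma, so the interval is 635 − 485.4 = 149.6 Myr.
A period fits inside if it starts at or after 635 Ma and ends at or before 485.4 Ma; oldest first that gives Ediacaran, Cambrian.

149.6 million years; Ediacaran, Cambrian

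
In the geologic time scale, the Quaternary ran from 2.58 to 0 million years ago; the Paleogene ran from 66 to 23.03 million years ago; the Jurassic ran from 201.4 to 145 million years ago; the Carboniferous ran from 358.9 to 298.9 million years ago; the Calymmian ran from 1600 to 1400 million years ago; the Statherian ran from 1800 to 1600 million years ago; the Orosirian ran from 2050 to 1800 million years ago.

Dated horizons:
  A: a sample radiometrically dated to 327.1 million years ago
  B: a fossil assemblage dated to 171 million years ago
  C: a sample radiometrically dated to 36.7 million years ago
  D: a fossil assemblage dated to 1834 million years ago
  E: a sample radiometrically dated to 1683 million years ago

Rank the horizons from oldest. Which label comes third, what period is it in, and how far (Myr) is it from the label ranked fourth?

A, in the Carboniferous; 156.1 million years to B

Larger Ma means older, so oldest first: D 1834 > E 1683 > A 327.1 > B 171 > C 36.7.
Counting 3 along gives A (327.1 Ma); the excerpt puts that inside the Carboniferous, 358.9–298.9 Ma.
Next in line is B (171 Ma), and 327.1 − 171 = 156.1 Myr.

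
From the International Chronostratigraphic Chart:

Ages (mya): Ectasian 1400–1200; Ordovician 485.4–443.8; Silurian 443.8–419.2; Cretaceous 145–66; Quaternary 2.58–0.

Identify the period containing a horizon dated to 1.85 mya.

Quaternary

1.85 Ma lies between 2.58 and 0 Ma, so it falls in the Quaternary.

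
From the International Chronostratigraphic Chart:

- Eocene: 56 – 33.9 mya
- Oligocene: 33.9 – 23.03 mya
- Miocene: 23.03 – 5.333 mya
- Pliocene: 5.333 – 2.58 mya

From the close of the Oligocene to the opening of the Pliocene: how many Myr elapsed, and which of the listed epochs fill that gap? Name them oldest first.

The Oligocene closes at 23.03 Ma and the Pliocene opens at 5.333 Ma, so the interval is 23.03 − 5.333 = 17.697 Myr.
An epoch fits inside if it starts at or after 23.03 Ma and ends at or before 5.333 Ma; oldest first that gives Miocene.

17.697 million years; Miocene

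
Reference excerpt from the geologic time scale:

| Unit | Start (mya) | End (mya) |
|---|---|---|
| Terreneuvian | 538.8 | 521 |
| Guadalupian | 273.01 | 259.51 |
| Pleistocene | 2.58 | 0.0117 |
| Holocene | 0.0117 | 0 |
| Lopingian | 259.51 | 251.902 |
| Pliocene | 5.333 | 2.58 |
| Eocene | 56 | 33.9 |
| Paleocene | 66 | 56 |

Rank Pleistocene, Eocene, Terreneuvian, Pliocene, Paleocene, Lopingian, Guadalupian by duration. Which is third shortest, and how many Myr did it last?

Durations: Pleistocene 2.5683; Eocene 22.1; Terreneuvian 17.8; Pliocene 2.753; Paleocene 10; Lopingian 7.608; Guadalupian 13.5 Myr.
Sorted shortest-first: Pleistocene (2.5683), Pliocene (2.753), Lopingian (7.608), Paleocene (10), Guadalupian (13.5), Terreneuvian (17.8), Eocene (22.1).
The third shortest is Lopingian at 7.608 Myr.

Lopingian, 7.608 million years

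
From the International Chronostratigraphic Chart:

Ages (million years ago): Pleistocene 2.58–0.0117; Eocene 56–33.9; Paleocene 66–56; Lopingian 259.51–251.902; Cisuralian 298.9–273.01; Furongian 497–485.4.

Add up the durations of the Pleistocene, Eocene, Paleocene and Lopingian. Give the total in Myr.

Each duration: Pleistocene = 2.5683; Eocene = 22.1; Paleocene = 10; Lopingian = 7.608.
Sum: 2.5683 + 22.1 + 10 + 7.608 = 42.2763 Myr.

42.2763 million years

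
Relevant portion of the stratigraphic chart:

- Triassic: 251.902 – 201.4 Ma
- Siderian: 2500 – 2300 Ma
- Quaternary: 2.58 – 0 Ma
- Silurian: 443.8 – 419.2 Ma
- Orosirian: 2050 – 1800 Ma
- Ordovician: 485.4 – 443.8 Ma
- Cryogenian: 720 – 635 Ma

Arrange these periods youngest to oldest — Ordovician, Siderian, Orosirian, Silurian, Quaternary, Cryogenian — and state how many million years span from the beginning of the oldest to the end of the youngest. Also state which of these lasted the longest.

Quaternary, Silurian, Ordovician, Cryogenian, Orosirian, Siderian; total span 2500 Myr; longest is Orosirian

Start ages (Ma): Siderian 2500, Orosirian 2050, Cryogenian 720, Ordovician 485.4, Silurian 443.8, Quaternary 2.58.
Ordered youngest to oldest: Quaternary, Silurian, Ordovician, Cryogenian, Orosirian, Siderian.
Span = 2500 − 0 = 2500 Myr.
Durations: Silurian 24.6, Siderian 200, Cryogenian 85, Orosirian 250, Ordovician 41.6, Quaternary 2.58 → longest is Orosirian (250 Myr).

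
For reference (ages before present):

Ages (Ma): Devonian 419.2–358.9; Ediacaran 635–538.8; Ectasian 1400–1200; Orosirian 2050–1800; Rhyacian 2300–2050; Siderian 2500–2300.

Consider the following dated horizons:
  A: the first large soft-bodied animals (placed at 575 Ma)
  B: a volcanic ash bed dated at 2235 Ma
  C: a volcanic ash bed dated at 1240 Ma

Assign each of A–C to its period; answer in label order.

Match each age against the start–end ranges in the excerpt: A = 575 Ma → Ediacaran (635–538.8); B = 2235 Ma → Rhyacian (2300–2050); C = 1240 Ma → Ectasian (1400–1200).

A — Ediacaran; B — Rhyacian; C — Ectasian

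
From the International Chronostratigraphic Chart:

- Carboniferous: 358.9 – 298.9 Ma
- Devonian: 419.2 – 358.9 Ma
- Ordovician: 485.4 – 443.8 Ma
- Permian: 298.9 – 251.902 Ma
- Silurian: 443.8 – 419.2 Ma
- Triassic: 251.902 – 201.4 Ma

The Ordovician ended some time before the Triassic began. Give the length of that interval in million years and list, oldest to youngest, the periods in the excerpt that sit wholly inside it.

The Ordovician closes at 443.8 Ma and the Triassic opens at 251.902 Ma, so the interval is 443.8 − 251.902 = 191.898 Myr.
A period fits inside if it starts at or after 443.8 Ma and ends at or before 251.902 Ma; oldest first that gives Silurian, Devonian, Carboniferous, Permian.

191.898 million years; Silurian, Devonian, Carboniferous, Permian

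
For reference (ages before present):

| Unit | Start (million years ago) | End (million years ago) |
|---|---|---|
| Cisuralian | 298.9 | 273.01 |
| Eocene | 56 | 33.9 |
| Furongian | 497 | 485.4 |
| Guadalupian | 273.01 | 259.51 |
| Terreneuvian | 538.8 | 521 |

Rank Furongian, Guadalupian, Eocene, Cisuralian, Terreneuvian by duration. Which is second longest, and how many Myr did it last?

Eocene, 22.1 million years

Start − end for each: Furongian 497 − 485.4 = 11.6; Guadalupian 273.01 − 259.51 = 13.5; Eocene 56 − 33.9 = 22.1; Cisuralian 298.9 − 273.01 = 25.89; Terreneuvian 538.8 − 521 = 17.8.
Ranking these from longest: Cisuralian > Eocene > Terreneuvian > Guadalupian > Furongian.
Position 2 in that ranking is Eocene, which lasted 22.1 Myr.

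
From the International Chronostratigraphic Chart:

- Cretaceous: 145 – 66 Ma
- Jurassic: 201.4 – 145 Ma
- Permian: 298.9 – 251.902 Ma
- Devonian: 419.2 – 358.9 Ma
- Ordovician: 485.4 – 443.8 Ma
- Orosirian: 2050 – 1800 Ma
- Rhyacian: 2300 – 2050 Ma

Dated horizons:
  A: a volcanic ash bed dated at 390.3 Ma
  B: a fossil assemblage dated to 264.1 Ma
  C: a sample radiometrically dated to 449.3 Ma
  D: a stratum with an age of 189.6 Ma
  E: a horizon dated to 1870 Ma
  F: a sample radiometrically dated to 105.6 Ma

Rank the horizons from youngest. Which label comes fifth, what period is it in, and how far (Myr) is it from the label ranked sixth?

Sorted youngest-first by Ma: F (105.6), D (189.6), B (264.1), A (390.3), C (449.3), E (1870).
The fifth youngest is C at 449.3 Ma, which lies in 485.4–443.8 Ma: the Ordovician.
The sixth youngest is E at 1870 Ma; separation = |449.3 − 1870| = 1420.7 Myr.

C, in the Ordovician; 1420.7 million years to E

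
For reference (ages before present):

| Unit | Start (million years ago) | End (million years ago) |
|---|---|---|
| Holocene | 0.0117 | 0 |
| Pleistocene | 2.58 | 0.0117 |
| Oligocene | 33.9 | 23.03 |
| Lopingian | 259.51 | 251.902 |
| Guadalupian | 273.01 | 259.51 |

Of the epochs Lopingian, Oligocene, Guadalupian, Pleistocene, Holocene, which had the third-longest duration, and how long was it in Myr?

Lopingian, 7.608 million years

Durations: Lopingian 7.608; Oligocene 10.87; Guadalupian 13.5; Pleistocene 2.5683; Holocene 0.0117 Myr.
Sorted longest-first: Guadalupian (13.5), Oligocene (10.87), Lopingian (7.608), Pleistocene (2.5683), Holocene (0.0117).
The third longest is Lopingian at 7.608 Myr.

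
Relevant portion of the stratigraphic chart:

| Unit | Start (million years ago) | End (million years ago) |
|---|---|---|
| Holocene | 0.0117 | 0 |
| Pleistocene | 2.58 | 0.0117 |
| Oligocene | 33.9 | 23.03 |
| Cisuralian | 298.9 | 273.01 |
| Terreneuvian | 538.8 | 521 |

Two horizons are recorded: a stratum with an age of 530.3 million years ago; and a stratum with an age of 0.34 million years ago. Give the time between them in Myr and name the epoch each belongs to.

Elapsed time: 530.3 − 0.34 = 529.96 Myr.
530.3 Ma lies within 538.8–521 Ma: Terreneuvian.
0.34 Ma lies within 2.58–0.0117 Ma: Pleistocene.

529.96 million years apart; the first in the Terreneuvian, the second in the Pleistocene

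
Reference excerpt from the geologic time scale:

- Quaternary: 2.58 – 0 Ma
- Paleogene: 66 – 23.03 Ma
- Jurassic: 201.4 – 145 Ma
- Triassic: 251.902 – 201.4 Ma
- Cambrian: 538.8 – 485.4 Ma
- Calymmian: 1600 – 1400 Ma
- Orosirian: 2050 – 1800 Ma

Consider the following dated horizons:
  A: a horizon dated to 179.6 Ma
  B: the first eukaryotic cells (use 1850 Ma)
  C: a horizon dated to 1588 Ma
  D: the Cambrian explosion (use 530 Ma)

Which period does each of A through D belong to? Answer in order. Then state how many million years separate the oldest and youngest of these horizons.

A — Jurassic; B — Orosirian; C — Calymmian; D — Cambrian; span 1670.4 million years

Match each age against the start–end ranges in the excerpt: A = 179.6 Ma → Jurassic (201.4–145); B = 1850 Ma → Orosirian (2050–1800); C = 1588 Ma → Calymmian (1600–1400); D = 530 Ma → Cambrian (538.8–485.4).
The largest age is 1850 Ma and the smallest is 179.6 Ma; their difference is 1670.4 Myr.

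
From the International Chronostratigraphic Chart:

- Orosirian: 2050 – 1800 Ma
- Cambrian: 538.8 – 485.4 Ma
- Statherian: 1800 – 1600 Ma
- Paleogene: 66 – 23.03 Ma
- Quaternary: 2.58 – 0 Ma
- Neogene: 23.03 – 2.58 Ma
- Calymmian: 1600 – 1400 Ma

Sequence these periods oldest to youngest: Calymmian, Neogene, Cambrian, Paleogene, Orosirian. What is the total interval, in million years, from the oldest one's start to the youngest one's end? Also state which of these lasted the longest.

Orosirian → Calymmian → Cambrian → Paleogene → Neogene; total span 2047.42 Myr; longest is Orosirian

Start ages (Ma): Orosirian 2050, Calymmian 1600, Cambrian 538.8, Paleogene 66, Neogene 23.03.
Ordered oldest to youngest: Orosirian, Calymmian, Cambrian, Paleogene, Neogene.
Span = 2050 − 2.58 = 2047.42 Myr.
Durations: Cambrian 53.4, Orosirian 250, Neogene 20.45, Calymmian 200, Paleogene 42.97 → longest is Orosirian (250 Myr).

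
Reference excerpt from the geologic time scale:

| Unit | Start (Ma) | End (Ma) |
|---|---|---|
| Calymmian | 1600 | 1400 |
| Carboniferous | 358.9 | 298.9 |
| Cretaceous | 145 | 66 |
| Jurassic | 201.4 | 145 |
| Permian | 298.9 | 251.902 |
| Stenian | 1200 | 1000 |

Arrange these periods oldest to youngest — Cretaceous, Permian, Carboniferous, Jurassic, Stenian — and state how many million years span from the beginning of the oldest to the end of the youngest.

Stenian, Carboniferous, Permian, Jurassic, Cretaceous; total span 1134 Myr

Start ages (Ma): Stenian 1200, Carboniferous 358.9, Permian 298.9, Jurassic 201.4, Cretaceous 145.
Ordered oldest to youngest: Stenian, Carboniferous, Permian, Jurassic, Cretaceous.
Span = 1200 − 66 = 1134 Myr.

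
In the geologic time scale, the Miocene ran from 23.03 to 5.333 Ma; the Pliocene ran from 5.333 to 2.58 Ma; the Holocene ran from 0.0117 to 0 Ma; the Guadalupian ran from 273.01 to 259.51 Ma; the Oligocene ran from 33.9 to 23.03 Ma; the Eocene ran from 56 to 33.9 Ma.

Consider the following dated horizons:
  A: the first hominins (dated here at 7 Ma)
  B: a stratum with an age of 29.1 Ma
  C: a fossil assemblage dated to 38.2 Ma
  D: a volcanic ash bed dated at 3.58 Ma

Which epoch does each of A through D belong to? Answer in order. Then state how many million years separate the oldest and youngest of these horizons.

A: 7 Ma lies in 23.03–5.333 Ma, so Miocene.
B: 29.1 Ma lies in 33.9–23.03 Ma, so Oligocene.
C: 38.2 Ma lies in 56–33.9 Ma, so Eocene.
D: 3.58 Ma lies in 5.333–2.58 Ma, so Pliocene.
Oldest = 38.2 Ma, youngest = 3.58 Ma → span 34.62 Myr.

A — Miocene; B — Oligocene; C — Eocene; D — Pliocene; span 34.62 million years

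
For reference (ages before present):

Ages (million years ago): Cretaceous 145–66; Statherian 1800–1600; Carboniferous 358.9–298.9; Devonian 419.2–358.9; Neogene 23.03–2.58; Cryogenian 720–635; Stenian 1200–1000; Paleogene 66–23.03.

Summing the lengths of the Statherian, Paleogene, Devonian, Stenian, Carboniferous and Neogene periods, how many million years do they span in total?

583.72 million years

Duration is start − end for each: (1800 − 1600) + (66 − 23.03) + (419.2 − 358.9) + (1200 − 1000) + (358.9 − 298.9) + (23.03 − 2.58).
That is 200 + 42.97 + 60.3 + 200 + 60 + 20.45, which totals 583.72 million years.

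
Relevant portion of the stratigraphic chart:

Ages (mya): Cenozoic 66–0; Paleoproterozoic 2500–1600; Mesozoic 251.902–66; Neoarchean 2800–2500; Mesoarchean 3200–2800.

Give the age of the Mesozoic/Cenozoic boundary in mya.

66 mya

The Mesozoic ends and the Cenozoic begins at 66 mya.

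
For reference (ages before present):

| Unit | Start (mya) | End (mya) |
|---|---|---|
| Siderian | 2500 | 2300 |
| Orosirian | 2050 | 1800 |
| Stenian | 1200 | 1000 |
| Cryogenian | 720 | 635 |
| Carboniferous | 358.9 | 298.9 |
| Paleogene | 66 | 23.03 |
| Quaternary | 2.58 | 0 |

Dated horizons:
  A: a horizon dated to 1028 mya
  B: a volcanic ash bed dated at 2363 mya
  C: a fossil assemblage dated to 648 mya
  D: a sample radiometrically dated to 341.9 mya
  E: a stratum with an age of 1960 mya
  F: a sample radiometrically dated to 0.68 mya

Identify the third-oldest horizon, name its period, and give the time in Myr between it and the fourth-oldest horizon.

Larger Ma means older, so oldest first: B 2363 > E 1960 > A 1028 > C 648 > D 341.9 > F 0.68.
Counting 3 along gives A (1028 Ma); the excerpt puts that inside the Stenian, 1200–1000 Ma.
Next in line is C (648 Ma), and 1028 − 648 = 380 Myr.

A, in the Stenian; 380 million years to C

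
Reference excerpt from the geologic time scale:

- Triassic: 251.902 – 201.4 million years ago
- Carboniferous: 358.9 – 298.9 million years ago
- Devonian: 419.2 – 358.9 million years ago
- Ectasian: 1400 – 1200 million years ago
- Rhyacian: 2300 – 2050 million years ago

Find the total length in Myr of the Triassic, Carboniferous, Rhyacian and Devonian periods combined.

Duration is start − end for each: (251.902 − 201.4) + (358.9 − 298.9) + (2300 − 2050) + (419.2 − 358.9).
That is 50.502 + 60 + 250 + 60.3, which totals 420.802 million years.

420.802 million years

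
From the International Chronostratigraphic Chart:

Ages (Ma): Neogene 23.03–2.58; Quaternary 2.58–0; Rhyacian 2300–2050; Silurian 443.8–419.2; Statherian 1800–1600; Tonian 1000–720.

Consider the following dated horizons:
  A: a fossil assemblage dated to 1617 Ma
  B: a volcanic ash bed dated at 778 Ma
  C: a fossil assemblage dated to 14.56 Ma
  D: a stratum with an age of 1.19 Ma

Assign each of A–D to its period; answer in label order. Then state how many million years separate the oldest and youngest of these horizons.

Match each age against the start–end ranges in the excerpt: A = 1617 Ma → Statherian (1800–1600); B = 778 Ma → Tonian (1000–720); C = 14.56 Ma → Neogene (23.03–2.58); D = 1.19 Ma → Quaternary (2.58–0).
The largest age is 1617 Ma and the smallest is 1.19 Ma; their difference is 1615.81 Myr.

A — Statherian; B — Tonian; C — Neogene; D — Quaternary; span 1615.81 million years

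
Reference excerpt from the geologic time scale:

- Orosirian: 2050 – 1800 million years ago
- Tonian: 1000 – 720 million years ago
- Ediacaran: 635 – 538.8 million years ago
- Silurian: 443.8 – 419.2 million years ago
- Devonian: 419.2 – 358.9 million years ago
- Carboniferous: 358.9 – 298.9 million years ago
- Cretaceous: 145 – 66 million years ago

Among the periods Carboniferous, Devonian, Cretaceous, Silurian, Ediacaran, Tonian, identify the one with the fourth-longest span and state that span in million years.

Devonian, 60.3 million years

Start − end for each: Carboniferous 358.9 − 298.9 = 60; Devonian 419.2 − 358.9 = 60.3; Cretaceous 145 − 66 = 79; Silurian 443.8 − 419.2 = 24.6; Ediacaran 635 − 538.8 = 96.2; Tonian 1000 − 720 = 280.
Ranking these from longest: Tonian > Ediacaran > Cretaceous > Devonian > Carboniferous > Silurian.
Position 4 in that ranking is Devonian, which lasted 60.3 Myr.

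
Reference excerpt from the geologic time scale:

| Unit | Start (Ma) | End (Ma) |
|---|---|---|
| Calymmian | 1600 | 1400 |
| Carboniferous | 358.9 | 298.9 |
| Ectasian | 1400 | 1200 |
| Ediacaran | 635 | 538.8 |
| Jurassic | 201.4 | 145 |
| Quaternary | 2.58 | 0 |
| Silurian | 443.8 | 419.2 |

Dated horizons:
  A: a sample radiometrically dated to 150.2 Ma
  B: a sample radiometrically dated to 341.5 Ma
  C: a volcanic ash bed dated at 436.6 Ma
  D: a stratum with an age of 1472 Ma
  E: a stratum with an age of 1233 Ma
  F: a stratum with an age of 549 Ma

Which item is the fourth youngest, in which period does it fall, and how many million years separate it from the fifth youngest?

Smaller Ma means younger, so youngest first: A 150.2 < B 341.5 < C 436.6 < F 549 < E 1233 < D 1472.
Counting 4 along gives F (549 Ma); the excerpt puts that inside the Ediacaran, 635–538.8 Ma.
Next in line is E (1233 Ma), and 1233 − 549 = 684 Myr.

F, in the Ediacaran; 684 million years to E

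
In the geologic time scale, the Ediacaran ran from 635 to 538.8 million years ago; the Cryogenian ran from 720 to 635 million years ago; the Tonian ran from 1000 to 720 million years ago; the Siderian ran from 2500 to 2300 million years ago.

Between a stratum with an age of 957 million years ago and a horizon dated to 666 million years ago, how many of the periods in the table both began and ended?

0

Checking each listed span, none has both start < 957 Ma and end > 666 Ma — every period straddles one of the two dates or lies outside them — so the count is 0.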